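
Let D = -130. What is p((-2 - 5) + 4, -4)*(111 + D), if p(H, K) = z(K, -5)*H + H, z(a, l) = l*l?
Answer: 1482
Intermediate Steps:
z(a, l) = l²
p(H, K) = 26*H (p(H, K) = (-5)²*H + H = 25*H + H = 26*H)
p((-2 - 5) + 4, -4)*(111 + D) = (26*((-2 - 5) + 4))*(111 - 130) = (26*(-7 + 4))*(-19) = (26*(-3))*(-19) = -78*(-19) = 1482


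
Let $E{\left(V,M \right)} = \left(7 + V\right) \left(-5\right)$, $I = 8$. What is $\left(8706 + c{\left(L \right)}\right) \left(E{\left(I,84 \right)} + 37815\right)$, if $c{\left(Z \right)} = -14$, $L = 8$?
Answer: $328036080$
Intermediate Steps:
$E{\left(V,M \right)} = -35 - 5 V$
$\left(8706 + c{\left(L \right)}\right) \left(E{\left(I,84 \right)} + 37815\right) = \left(8706 - 14\right) \left(\left(-35 - 40\right) + 37815\right) = 8692 \left(\left(-35 - 40\right) + 37815\right) = 8692 \left(-75 + 37815\right) = 8692 \cdot 37740 = 328036080$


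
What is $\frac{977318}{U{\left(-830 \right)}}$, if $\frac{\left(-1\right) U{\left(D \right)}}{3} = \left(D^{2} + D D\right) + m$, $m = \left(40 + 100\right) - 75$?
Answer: $- \frac{977318}{4133595} \approx -0.23643$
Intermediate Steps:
$m = 65$ ($m = 140 - 75 = 65$)
$U{\left(D \right)} = -195 - 6 D^{2}$ ($U{\left(D \right)} = - 3 \left(\left(D^{2} + D D\right) + 65\right) = - 3 \left(\left(D^{2} + D^{2}\right) + 65\right) = - 3 \left(2 D^{2} + 65\right) = - 3 \left(65 + 2 D^{2}\right) = -195 - 6 D^{2}$)
$\frac{977318}{U{\left(-830 \right)}} = \frac{977318}{-195 - 6 \left(-830\right)^{2}} = \frac{977318}{-195 - 4133400} = \frac{977318}{-4133595} = 977318 \left(- \frac{1}{4133595}\right) = - \frac{977318}{4133595}$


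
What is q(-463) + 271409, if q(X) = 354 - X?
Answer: 272226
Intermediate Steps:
q(-463) + 271409 = (354 - 1*(-463)) + 271409 = (354 + 463) + 271409 = 817 + 271409 = 272226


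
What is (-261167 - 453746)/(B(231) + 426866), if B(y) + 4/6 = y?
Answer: -2144739/1281289 ≈ -1.6739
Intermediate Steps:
B(y) = -2/3 + y
(-261167 - 453746)/(B(231) + 426866) = (-261167 - 453746)/((-2/3 + 231) + 426866) = -714913/(691/3 + 426866) = -714913/1281289/3 = -714913*3/1281289 = -2144739/1281289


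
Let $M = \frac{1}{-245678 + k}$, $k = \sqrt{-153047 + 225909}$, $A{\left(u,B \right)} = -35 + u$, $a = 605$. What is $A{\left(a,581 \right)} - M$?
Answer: $\frac{17201918067109}{30178803411} + \frac{\sqrt{72862}}{60357606822} \approx 570.0$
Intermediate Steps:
$k = \sqrt{72862} \approx 269.93$
$M = \frac{1}{-245678 + \sqrt{72862}} \approx -4.0748 \cdot 10^{-6}$
$A{\left(a,581 \right)} - M = \left(-35 + 605\right) - \left(- \frac{122839}{30178803411} - \frac{\sqrt{72862}}{60357606822}\right) = 570 + \left(\frac{122839}{30178803411} + \frac{\sqrt{72862}}{60357606822}\right) = \frac{17201918067109}{30178803411} + \frac{\sqrt{72862}}{60357606822}$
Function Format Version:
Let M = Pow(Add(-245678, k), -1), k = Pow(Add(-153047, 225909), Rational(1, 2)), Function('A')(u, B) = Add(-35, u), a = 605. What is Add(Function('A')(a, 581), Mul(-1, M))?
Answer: Add(Rational(17201918067109, 30178803411), Mul(Rational(1, 60357606822), Pow(72862, Rational(1, 2)))) ≈ 570.00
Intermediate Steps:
k = Pow(72862, Rational(1, 2)) ≈ 269.93
M = Pow(Add(-245678, Pow(72862, Rational(1, 2))), -1) ≈ -4.0748e-6
Add(Function('A')(a, 581), Mul(-1, M)) = Add(Add(-35, 605), Mul(-1, Add(Rational(-122839, 30178803411), Mul(Rational(-1, 60357606822), Pow(72862, Rational(1, 2)))))) = Add(570, Add(Rational(122839, 30178803411), Mul(Rational(1, 60357606822), Pow(72862, Rational(1, 2))))) = Add(Rational(17201918067109, 30178803411), Mul(Rational(1, 60357606822), Pow(72862, Rational(1, 2))))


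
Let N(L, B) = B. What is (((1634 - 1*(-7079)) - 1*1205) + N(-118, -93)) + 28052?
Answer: 35467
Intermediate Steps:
(((1634 - 1*(-7079)) - 1*1205) + N(-118, -93)) + 28052 = (((1634 - 1*(-7079)) - 1*1205) - 93) + 28052 = (((1634 + 7079) - 1205) - 93) + 28052 = ((8713 - 1205) - 93) + 28052 = (7508 - 93) + 28052 = 7415 + 28052 = 35467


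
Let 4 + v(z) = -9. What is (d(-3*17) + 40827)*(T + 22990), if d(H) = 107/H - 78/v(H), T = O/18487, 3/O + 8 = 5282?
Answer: 777953138690210708/828753723 ≈ 9.3870e+8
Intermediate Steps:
O = 1/1758 (O = 3/(-8 + 5282) = 3/5274 = 3*(1/5274) = 1/1758 ≈ 0.00056883)
v(z) = -13 (v(z) = -4 - 9 = -13)
T = 1/32500146 (T = (1/1758)/18487 = (1/1758)*(1/18487) = 1/32500146 ≈ 3.0769e-8)
d(H) = 6 + 107/H (d(H) = 107/H - 78/(-13) = 107/H - 78*(-1/13) = 107/H + 6 = 6 + 107/H)
(d(-3*17) + 40827)*(T + 22990) = ((6 + 107/((-3*17))) + 40827)*(1/32500146 + 22990) = ((6 + 107/(-51)) + 40827)*(747178356541/32500146) = ((6 + 107*(-1/51)) + 40827)*(747178356541/32500146) = ((6 - 107/51) + 40827)*(747178356541/32500146) = (199/51 + 40827)*(747178356541/32500146) = (2082376/51)*(747178356541/32500146) = 777953138690210708/828753723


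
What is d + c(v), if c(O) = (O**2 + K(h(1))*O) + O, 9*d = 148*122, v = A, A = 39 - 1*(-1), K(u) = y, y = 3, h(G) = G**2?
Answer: 33896/9 ≈ 3766.2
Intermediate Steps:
K(u) = 3
A = 40 (A = 39 + 1 = 40)
v = 40
d = 18056/9 (d = (148*122)/9 = (1/9)*18056 = 18056/9 ≈ 2006.2)
c(O) = O**2 + 4*O (c(O) = (O**2 + 3*O) + O = O**2 + 4*O)
d + c(v) = 18056/9 + 40*(4 + 40) = 18056/9 + 40*44 = 18056/9 + 1760 = 33896/9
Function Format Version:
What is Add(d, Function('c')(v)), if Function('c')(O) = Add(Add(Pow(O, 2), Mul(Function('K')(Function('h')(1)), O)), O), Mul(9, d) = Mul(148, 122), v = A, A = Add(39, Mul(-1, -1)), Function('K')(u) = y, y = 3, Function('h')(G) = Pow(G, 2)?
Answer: Rational(33896, 9) ≈ 3766.2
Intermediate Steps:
Function('K')(u) = 3
A = 40 (A = Add(39, 1) = 40)
v = 40
d = Rational(18056, 9) (d = Mul(Rational(1, 9), Mul(148, 122)) = Mul(Rational(1, 9), 18056) = Rational(18056, 9) ≈ 2006.2)
Function('c')(O) = Add(Pow(O, 2), Mul(4, O)) (Function('c')(O) = Add(Add(Pow(O, 2), Mul(3, O)), O) = Add(Pow(O, 2), Mul(4, O)))
Add(d, Function('c')(v)) = Add(Rational(18056, 9), Mul(40, Add(4, 40))) = Add(Rational(18056, 9), Mul(40, 44)) = Add(Rational(18056, 9), 1760) = Rational(33896, 9)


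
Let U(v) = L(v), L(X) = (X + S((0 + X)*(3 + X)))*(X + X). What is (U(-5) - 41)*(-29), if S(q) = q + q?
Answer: 5539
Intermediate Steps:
S(q) = 2*q
L(X) = 2*X*(X + 2*X*(3 + X)) (L(X) = (X + 2*((0 + X)*(3 + X)))*(X + X) = (X + 2*(X*(3 + X)))*(2*X) = (X + 2*X*(3 + X))*(2*X) = 2*X*(X + 2*X*(3 + X)))
U(v) = v²*(14 + 4*v)
(U(-5) - 41)*(-29) = ((-5)²*(14 + 4*(-5)) - 41)*(-29) = (25*(14 - 20) - 41)*(-29) = (25*(-6) - 41)*(-29) = (-150 - 41)*(-29) = -191*(-29) = 5539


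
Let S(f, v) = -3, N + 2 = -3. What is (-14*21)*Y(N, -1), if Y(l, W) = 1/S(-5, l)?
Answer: 98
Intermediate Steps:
N = -5 (N = -2 - 3 = -5)
Y(l, W) = -1/3 (Y(l, W) = 1/(-3) = -1/3)
(-14*21)*Y(N, -1) = -14*21*(-1/3) = -294*(-1/3) = 98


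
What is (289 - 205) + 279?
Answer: 363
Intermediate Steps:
(289 - 205) + 279 = 84 + 279 = 363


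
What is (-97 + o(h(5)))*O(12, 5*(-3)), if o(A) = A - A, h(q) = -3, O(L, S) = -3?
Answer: 291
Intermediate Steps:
o(A) = 0
(-97 + o(h(5)))*O(12, 5*(-3)) = (-97 + 0)*(-3) = -97*(-3) = 291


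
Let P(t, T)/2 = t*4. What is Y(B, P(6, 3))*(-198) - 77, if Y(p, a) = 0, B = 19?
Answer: -77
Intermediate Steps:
P(t, T) = 8*t (P(t, T) = 2*(t*4) = 2*(4*t) = 8*t)
Y(B, P(6, 3))*(-198) - 77 = 0*(-198) - 77 = 0 - 77 = -77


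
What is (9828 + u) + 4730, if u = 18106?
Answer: 32664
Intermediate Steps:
(9828 + u) + 4730 = (9828 + 18106) + 4730 = 27934 + 4730 = 32664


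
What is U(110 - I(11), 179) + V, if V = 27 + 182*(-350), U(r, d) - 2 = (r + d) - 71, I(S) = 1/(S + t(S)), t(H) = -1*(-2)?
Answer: -824890/13 ≈ -63453.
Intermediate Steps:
t(H) = 2
I(S) = 1/(2 + S) (I(S) = 1/(S + 2) = 1/(2 + S))
U(r, d) = -69 + d + r (U(r, d) = 2 + ((r + d) - 71) = 2 + ((d + r) - 71) = 2 + (-71 + d + r) = -69 + d + r)
V = -63673 (V = 27 - 63700 = -63673)
U(110 - I(11), 179) + V = (-69 + 179 + (110 - 1/(2 + 11))) - 63673 = (-69 + 179 + (110 - 1/13)) - 63673 = (-69 + 179 + 1429/13) - 63673 = 2859/13 - 63673 = -824890/13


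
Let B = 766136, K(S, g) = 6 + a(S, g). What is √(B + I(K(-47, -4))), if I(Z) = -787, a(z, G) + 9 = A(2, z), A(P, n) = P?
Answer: √765349 ≈ 874.84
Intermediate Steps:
a(z, G) = -7 (a(z, G) = -9 + 2 = -7)
K(S, g) = -1 (K(S, g) = 6 - 7 = -1)
√(B + I(K(-47, -4))) = √(766136 - 787) = √765349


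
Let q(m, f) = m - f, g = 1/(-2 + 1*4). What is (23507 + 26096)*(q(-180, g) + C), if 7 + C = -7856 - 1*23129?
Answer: -3092499035/2 ≈ -1.5463e+9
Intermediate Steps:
C = -30992 (C = -7 + (-7856 - 1*23129) = -7 + (-7856 - 23129) = -7 - 30985 = -30992)
g = ½ (g = 1/(-2 + 4) = 1/2 = ½ ≈ 0.50000)
(23507 + 26096)*(q(-180, g) + C) = (23507 + 26096)*((-180 - 1*½) - 30992) = 49603*((-180 - ½) - 30992) = 49603*(-361/2 - 30992) = 49603*(-62345/2) = -3092499035/2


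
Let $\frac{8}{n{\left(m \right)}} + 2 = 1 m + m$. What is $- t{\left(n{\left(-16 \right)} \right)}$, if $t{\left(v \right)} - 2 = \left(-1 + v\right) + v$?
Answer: $- \frac{9}{17} \approx -0.52941$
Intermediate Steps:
$n{\left(m \right)} = \frac{8}{-2 + 2 m}$ ($n{\left(m \right)} = \frac{8}{-2 + \left(1 m + m\right)} = \frac{8}{-2 + \left(m + m\right)} = \frac{8}{-2 + 2 m}$)
$t{\left(v \right)} = 1 + 2 v$ ($t{\left(v \right)} = 2 + \left(\left(-1 + v\right) + v\right) = 2 + \left(-1 + 2 v\right) = 1 + 2 v$)
$- t{\left(n{\left(-16 \right)} \right)} = - (1 + 2 \frac{4}{-1 - 16}) = - (1 + 2 \frac{4}{-17}) = - (1 + 2 \cdot 4 \left(- \frac{1}{17}\right)) = - (1 + 2 \left(- \frac{4}{17}\right)) = - (1 - \frac{8}{17}) = \left(-1\right) \frac{9}{17} = - \frac{9}{17}$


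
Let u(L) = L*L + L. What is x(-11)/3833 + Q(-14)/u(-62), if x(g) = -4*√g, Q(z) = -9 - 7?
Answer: -8/1891 - 4*I*√11/3833 ≈ -0.0042306 - 0.0034611*I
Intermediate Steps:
u(L) = L + L² (u(L) = L² + L = L + L²)
Q(z) = -16
x(-11)/3833 + Q(-14)/u(-62) = -4*I*√11/3833 - 16*(-1/(62*(1 - 62))) = -4*I*√11*(1/3833) - 16/((-62*(-61))) = -4*I*√11*(1/3833) - 16/3782 = -4*I*√11/3833 - 16*1/3782 = -4*I*√11/3833 - 8/1891 = -8/1891 - 4*I*√11/3833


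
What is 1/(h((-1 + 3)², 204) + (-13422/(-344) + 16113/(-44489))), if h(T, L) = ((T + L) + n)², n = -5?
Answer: 7652108/315631512815 ≈ 2.4244e-5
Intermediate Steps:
h(T, L) = (-5 + L + T)² (h(T, L) = ((T + L) - 5)² = ((L + T) - 5)² = (-5 + L + T)²)
1/(h((-1 + 3)², 204) + (-13422/(-344) + 16113/(-44489))) = 1/((-5 + 204 + (-1 + 3)²)² + (-13422/(-344) + 16113/(-44489))) = 1/((-5 + 204 + 2²)² + (-13422*(-1/344) + 16113*(-1/44489))) = 1/((-5 + 204 + 4)² + (6711/172 - 16113/44489)) = 1/(203² + 295794243/7652108) = 1/(41209 + 295794243/7652108) = 1/(315631512815/7652108) = 7652108/315631512815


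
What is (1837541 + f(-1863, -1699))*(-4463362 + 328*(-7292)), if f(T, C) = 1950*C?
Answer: 10114817815242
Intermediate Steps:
(1837541 + f(-1863, -1699))*(-4463362 + 328*(-7292)) = (1837541 + 1950*(-1699))*(-4463362 + 328*(-7292)) = (1837541 - 3313050)*(-4463362 - 2391776) = -1475509*(-6855138) = 10114817815242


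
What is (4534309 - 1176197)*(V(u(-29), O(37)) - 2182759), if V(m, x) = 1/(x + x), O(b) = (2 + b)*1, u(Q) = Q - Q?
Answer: -285868016770256/39 ≈ -7.3299e+12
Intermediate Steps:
u(Q) = 0
O(b) = 2 + b
V(m, x) = 1/(2*x)
(4534309 - 1176197)*(V(u(-29), O(37)) - 2182759) = (4534309 - 1176197)*(1/(2*(2 + 37)) - 2182759) = 3358112*((½)/39 - 2182759) = 3358112*((½)*(1/39) - 2182759) = 3358112*(1/78 - 2182759) = 3358112*(-170255201/78) = -285868016770256/39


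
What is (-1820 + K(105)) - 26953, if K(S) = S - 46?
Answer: -28714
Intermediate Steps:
K(S) = -46 + S
(-1820 + K(105)) - 26953 = (-1820 + (-46 + 105)) - 26953 = (-1820 + 59) - 26953 = -1761 - 26953 = -28714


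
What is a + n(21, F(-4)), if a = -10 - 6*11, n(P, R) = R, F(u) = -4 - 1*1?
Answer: -81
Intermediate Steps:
F(u) = -5 (F(u) = -4 - 1 = -5)
a = -76 (a = -10 - 66 = -76)
a + n(21, F(-4)) = -76 - 5 = -81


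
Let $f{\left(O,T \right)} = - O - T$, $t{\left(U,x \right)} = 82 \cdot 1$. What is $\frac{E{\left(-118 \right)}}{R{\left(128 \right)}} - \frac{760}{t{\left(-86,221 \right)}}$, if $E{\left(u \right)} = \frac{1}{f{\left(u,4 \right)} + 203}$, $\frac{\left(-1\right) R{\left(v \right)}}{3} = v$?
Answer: $- \frac{46256681}{4990848} \approx -9.2683$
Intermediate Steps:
$R{\left(v \right)} = - 3 v$
$t{\left(U,x \right)} = 82$
$E{\left(u \right)} = \frac{1}{199 - u}$ ($E{\left(u \right)} = \frac{1}{\left(- u - 4\right) + 203} = \frac{1}{\left(-4 - u\right) + 203} = \frac{1}{199 - u}$)
$\frac{E{\left(-118 \right)}}{R{\left(128 \right)}} - \frac{760}{t{\left(-86,221 \right)}} = \frac{\left(-1\right) \frac{1}{-199 - 118}}{\left(-3\right) 128} - \frac{760}{82} = \frac{\left(-1\right) \frac{1}{-317}}{-384} - \frac{380}{41} = \left(-1\right) \left(- \frac{1}{317}\right) \left(- \frac{1}{384}\right) - \frac{380}{41} = \frac{1}{317} \left(- \frac{1}{384}\right) - \frac{380}{41} = - \frac{1}{121728} - \frac{380}{41} = - \frac{46256681}{4990848}$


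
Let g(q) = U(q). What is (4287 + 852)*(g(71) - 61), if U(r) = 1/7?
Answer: -2189214/7 ≈ -3.1275e+5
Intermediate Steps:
U(r) = 1/7
g(q) = 1/7
(4287 + 852)*(g(71) - 61) = (4287 + 852)*(1/7 - 61) = 5139*(-426/7) = -2189214/7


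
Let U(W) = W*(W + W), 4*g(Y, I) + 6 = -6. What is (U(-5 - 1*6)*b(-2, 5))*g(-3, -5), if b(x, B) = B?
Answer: -3630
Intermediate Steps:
g(Y, I) = -3 (g(Y, I) = -3/2 + (¼)*(-6) = -3/2 - 3/2 = -3)
U(W) = 2*W² (U(W) = W*(2*W) = 2*W²)
(U(-5 - 1*6)*b(-2, 5))*g(-3, -5) = ((2*(-5 - 1*6)²)*5)*(-3) = ((2*(-5 - 6)²)*5)*(-3) = ((2*(-11)²)*5)*(-3) = ((2*121)*5)*(-3) = (242*5)*(-3) = 1210*(-3) = -3630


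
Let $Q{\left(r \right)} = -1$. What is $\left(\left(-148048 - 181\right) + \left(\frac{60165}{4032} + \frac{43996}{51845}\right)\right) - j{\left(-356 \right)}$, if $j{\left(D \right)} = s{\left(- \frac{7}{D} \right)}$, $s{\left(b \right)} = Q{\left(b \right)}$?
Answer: $- \frac{491780034521}{3318080} \approx -1.4821 \cdot 10^{5}$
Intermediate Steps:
$s{\left(b \right)} = -1$
$j{\left(D \right)} = -1$
$\left(\left(-148048 - 181\right) + \left(\frac{60165}{4032} + \frac{43996}{51845}\right)\right) - j{\left(-356 \right)} = \left(\left(-148048 - 181\right) + \left(\frac{60165}{4032} + \frac{43996}{51845}\right)\right) - -1 = \left(-148229 + \left(60165 \cdot \frac{1}{4032} + 43996 \cdot \frac{1}{51845}\right)\right) + 1 = \left(-148229 + \left(\frac{955}{64} + \frac{43996}{51845}\right)\right) + 1 = \left(-148229 + \frac{52327719}{3318080}\right) + 1 = - \frac{491783352601}{3318080} + 1 = - \frac{491780034521}{3318080}$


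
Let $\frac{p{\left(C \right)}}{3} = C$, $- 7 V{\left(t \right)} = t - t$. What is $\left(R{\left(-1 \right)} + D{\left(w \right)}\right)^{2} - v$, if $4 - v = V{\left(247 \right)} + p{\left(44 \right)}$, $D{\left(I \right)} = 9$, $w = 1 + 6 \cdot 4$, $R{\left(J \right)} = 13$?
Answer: $612$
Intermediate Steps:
$V{\left(t \right)} = 0$ ($V{\left(t \right)} = - \frac{t - t}{7} = \left(- \frac{1}{7}\right) 0 = 0$)
$w = 25$ ($w = 1 + 24 = 25$)
$p{\left(C \right)} = 3 C$
$v = -128$ ($v = 4 - \left(0 + 3 \cdot 44\right) = 4 - \left(0 + 132\right) = 4 - 132 = -128$)
$\left(R{\left(-1 \right)} + D{\left(w \right)}\right)^{2} - v = \left(13 + 9\right)^{2} - -128 = 22^{2} + 128 = 484 + 128 = 612$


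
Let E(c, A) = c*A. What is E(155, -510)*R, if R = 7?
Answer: -553350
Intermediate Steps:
E(c, A) = A*c
E(155, -510)*R = -510*155*7 = -79050*7 = -553350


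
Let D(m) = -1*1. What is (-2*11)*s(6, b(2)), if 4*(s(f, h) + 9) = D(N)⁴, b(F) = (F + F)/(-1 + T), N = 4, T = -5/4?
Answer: 385/2 ≈ 192.50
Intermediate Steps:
T = -5/4 (T = -5*¼ = -5/4 ≈ -1.2500)
D(m) = -1
b(F) = -8*F/9 (b(F) = (F + F)/(-1 - 5/4) = (2*F)/(-9/4) = (2*F)*(-4/9) = -8*F/9)
s(f, h) = -35/4 (s(f, h) = -9 + (¼)*(-1)⁴ = -9 + (¼)*1 = -9 + ¼ = -35/4)
(-2*11)*s(6, b(2)) = -2*11*(-35/4) = -22*(-35/4) = 385/2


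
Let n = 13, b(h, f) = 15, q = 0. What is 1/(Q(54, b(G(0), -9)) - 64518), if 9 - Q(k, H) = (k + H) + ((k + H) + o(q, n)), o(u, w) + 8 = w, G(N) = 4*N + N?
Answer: -1/64652 ≈ -1.5467e-5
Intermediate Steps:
G(N) = 5*N
o(u, w) = -8 + w
Q(k, H) = 4 - 2*H - 2*k (Q(k, H) = 9 - ((k + H) + ((k + H) + (-8 + 13))) = 9 - ((H + k) + ((H + k) + 5)) = 9 - ((H + k) + (5 + H + k)) = 9 - (5 + 2*H + 2*k) = 9 + (-5 - 2*H - 2*k) = 4 - 2*H - 2*k)
1/(Q(54, b(G(0), -9)) - 64518) = 1/((4 - 2*15 - 2*54) - 64518) = 1/((4 - 30 - 108) - 64518) = 1/(-134 - 64518) = 1/(-64652) = -1/64652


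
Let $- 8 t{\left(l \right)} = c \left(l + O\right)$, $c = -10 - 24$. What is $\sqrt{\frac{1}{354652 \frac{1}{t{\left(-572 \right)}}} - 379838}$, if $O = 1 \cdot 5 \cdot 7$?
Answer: $\frac{i \sqrt{47775280386265679}}{354652} \approx 616.31 i$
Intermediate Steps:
$O = 35$ ($O = 5 \cdot 7 = 35$)
$c = -34$ ($c = -10 - 24 = -34$)
$t{\left(l \right)} = \frac{595}{4} + \frac{17 l}{4}$ ($t{\left(l \right)} = - \frac{\left(-34\right) \left(l + 35\right)}{8} = - \frac{\left(-34\right) \left(35 + l\right)}{8} = - \frac{-1190 - 34 l}{8} = \frac{595}{4} + \frac{17 l}{4}$)
$\sqrt{\frac{1}{354652 \frac{1}{t{\left(-572 \right)}}} - 379838} = \sqrt{\frac{1}{354652 \frac{1}{\frac{595}{4} + \frac{17}{4} \left(-572\right)}} - 379838} = \sqrt{\frac{1}{354652 \frac{1}{\frac{595}{4} - 2431}} - 379838} = \sqrt{\frac{1}{354652 \frac{1}{- \frac{9129}{4}}} - 379838} = \sqrt{\frac{1}{354652 \left(- \frac{4}{9129}\right)} - 379838} = \sqrt{\frac{1}{- \frac{1418608}{9129}} - 379838} = \sqrt{- \frac{9129}{1418608} - 379838} = \sqrt{- \frac{538841234633}{1418608}} = \frac{i \sqrt{47775280386265679}}{354652}$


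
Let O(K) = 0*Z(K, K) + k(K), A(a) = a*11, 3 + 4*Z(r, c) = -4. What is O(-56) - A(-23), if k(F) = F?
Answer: 197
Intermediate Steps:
Z(r, c) = -7/4 (Z(r, c) = -¾ + (¼)*(-4) = -¾ - 1 = -7/4)
A(a) = 11*a
O(K) = K (O(K) = 0*(-7/4) + K = 0 + K = K)
O(-56) - A(-23) = -56 - 11*(-23) = -56 - 1*(-253) = -56 + 253 = 197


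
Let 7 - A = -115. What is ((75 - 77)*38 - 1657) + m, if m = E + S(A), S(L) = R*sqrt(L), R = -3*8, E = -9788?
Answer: -11521 - 24*sqrt(122) ≈ -11786.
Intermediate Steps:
A = 122 (A = 7 - 1*(-115) = 7 + 115 = 122)
R = -24
S(L) = -24*sqrt(L)
m = -9788 - 24*sqrt(122) ≈ -10053.
((75 - 77)*38 - 1657) + m = ((75 - 77)*38 - 1657) + (-9788 - 24*sqrt(122)) = (-2*38 - 1657) + (-9788 - 24*sqrt(122)) = (-76 - 1657) + (-9788 - 24*sqrt(122)) = -1733 + (-9788 - 24*sqrt(122)) = -11521 - 24*sqrt(122)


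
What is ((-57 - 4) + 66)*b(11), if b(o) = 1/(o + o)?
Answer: 5/22 ≈ 0.22727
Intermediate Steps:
b(o) = 1/(2*o)
((-57 - 4) + 66)*b(11) = ((-57 - 4) + 66)*((½)/11) = (-61 + 66)*((½)*(1/11)) = 5*(1/22) = 5/22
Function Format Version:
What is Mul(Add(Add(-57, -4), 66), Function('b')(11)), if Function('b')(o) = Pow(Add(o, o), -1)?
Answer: Rational(5, 22) ≈ 0.22727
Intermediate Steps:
Function('b')(o) = Mul(Rational(1, 2), Pow(o, -1)) (Function('b')(o) = Pow(Mul(2, o), -1) = Mul(Rational(1, 2), Pow(o, -1)))
Mul(Add(Add(-57, -4), 66), Function('b')(11)) = Mul(Add(Add(-57, -4), 66), Mul(Rational(1, 2), Pow(11, -1))) = Mul(Add(-61, 66), Mul(Rational(1, 2), Rational(1, 11))) = Mul(5, Rational(1, 22)) = Rational(5, 22)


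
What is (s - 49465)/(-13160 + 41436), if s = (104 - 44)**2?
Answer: -45865/28276 ≈ -1.6220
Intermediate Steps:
s = 3600 (s = 60**2 = 3600)
(s - 49465)/(-13160 + 41436) = (3600 - 49465)/(-13160 + 41436) = -45865/28276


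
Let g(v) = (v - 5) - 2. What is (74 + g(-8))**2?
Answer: 3481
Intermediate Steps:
g(v) = -7 + v (g(v) = (-5 + v) - 2 = -7 + v)
(74 + g(-8))**2 = (74 + (-7 - 8))**2 = (74 - 15)**2 = 59**2 = 3481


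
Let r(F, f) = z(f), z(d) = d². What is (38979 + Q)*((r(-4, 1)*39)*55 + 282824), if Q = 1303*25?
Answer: 20390671826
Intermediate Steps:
Q = 32575
r(F, f) = f²
(38979 + Q)*((r(-4, 1)*39)*55 + 282824) = (38979 + 32575)*((1²*39)*55 + 282824) = 71554*((1*39)*55 + 282824) = 71554*(39*55 + 282824) = 71554*(2145 + 282824) = 71554*284969 = 20390671826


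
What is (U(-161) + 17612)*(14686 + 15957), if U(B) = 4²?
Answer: 540174804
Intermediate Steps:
U(B) = 16
(U(-161) + 17612)*(14686 + 15957) = (16 + 17612)*(14686 + 15957) = 17628*30643 = 540174804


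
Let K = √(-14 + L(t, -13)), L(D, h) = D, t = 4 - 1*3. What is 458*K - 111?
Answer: -111 + 458*I*√13 ≈ -111.0 + 1651.3*I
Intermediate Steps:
t = 1 (t = 4 - 3 = 1)
K = I*√13 (K = √(-14 + 1) = √(-13) = I*√13 ≈ 3.6056*I)
458*K - 111 = 458*(I*√13) - 111 = 458*I*√13 - 111 = -111 + 458*I*√13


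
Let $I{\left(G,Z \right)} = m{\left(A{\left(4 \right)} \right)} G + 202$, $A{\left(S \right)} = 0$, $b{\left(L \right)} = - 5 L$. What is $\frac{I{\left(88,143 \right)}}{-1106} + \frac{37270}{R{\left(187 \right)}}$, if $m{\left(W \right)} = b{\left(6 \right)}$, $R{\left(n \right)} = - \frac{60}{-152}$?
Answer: $\frac{156642013}{1659} \approx 94420.0$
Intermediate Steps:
$R{\left(n \right)} = \frac{15}{38}$ ($R{\left(n \right)} = \left(-60\right) \left(- \frac{1}{152}\right) = \frac{15}{38}$)
$m{\left(W \right)} = -30$ ($m{\left(W \right)} = \left(-5\right) 6 = -30$)
$I{\left(G,Z \right)} = 202 - 30 G$ ($I{\left(G,Z \right)} = - 30 G + 202 = 202 - 30 G$)
$\frac{I{\left(88,143 \right)}}{-1106} + \frac{37270}{R{\left(187 \right)}} = \frac{202 - 2640}{-1106} + \frac{37270}{\frac{15}{38}} = \left(202 - 2640\right) \left(- \frac{1}{1106}\right) + 37270 \cdot \frac{38}{15} = \left(-2438\right) \left(- \frac{1}{1106}\right) + \frac{283252}{3} = \frac{1219}{553} + \frac{283252}{3} = \frac{156642013}{1659}$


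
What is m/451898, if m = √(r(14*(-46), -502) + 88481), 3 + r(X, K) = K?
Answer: √21994/225949 ≈ 0.00065636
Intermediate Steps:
r(X, K) = -3 + K
m = 2*√21994 (m = √((-3 - 502) + 88481) = √(-505 + 88481) = √87976 = 2*√21994 ≈ 296.61)
m/451898 = (2*√21994)/451898 = (2*√21994)*(1/451898) = √21994/225949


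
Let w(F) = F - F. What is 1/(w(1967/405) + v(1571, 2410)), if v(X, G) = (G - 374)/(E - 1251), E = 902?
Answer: -349/2036 ≈ -0.17141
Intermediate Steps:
v(X, G) = 374/349 - G/349 (v(X, G) = (G - 374)/(902 - 1251) = (-374 + G)/(-349) = (-374 + G)*(-1/349) = 374/349 - G/349)
w(F) = 0
1/(w(1967/405) + v(1571, 2410)) = 1/(0 + (374/349 - 1/349*2410)) = 1/(0 + (374/349 - 2410/349)) = 1/(0 - 2036/349) = 1/(-2036/349) = -349/2036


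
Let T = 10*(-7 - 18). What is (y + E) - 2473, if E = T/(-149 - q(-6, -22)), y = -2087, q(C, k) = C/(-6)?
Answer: -13675/3 ≈ -4558.3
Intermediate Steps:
q(C, k) = -C/6 (q(C, k) = C*(-1/6) = -C/6)
T = -250 (T = 10*(-25) = -250)
E = 5/3 (E = -250/(-149 - (-1)*(-6)/6) = -250/(-149 - 1*1) = -250/(-149 - 1) = -250/(-150) = -250*(-1/150) = 5/3 ≈ 1.6667)
(y + E) - 2473 = (-2087 + 5/3) - 2473 = -6256/3 - 2473 = -13675/3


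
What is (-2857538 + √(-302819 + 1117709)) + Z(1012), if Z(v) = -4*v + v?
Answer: -2860574 + √814890 ≈ -2.8597e+6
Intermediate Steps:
Z(v) = -3*v
(-2857538 + √(-302819 + 1117709)) + Z(1012) = (-2857538 + √(-302819 + 1117709)) - 3*1012 = (-2857538 + √814890) - 3036 = -2860574 + √814890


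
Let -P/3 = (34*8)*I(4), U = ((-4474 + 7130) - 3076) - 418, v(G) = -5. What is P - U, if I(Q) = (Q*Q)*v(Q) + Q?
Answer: 62854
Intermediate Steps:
I(Q) = Q - 5*Q**2 (I(Q) = (Q*Q)*(-5) + Q = Q**2*(-5) + Q = -5*Q**2 + Q = Q - 5*Q**2)
U = -838 (U = (2656 - 3076) - 418 = -420 - 418 = -838)
P = 62016 (P = -3*34*8*4*(1 - 5*4) = -816*4*(1 - 20) = -816*4*(-19) = -816*(-76) = -3*(-20672) = 62016)
P - U = 62016 - 1*(-838) = 62016 + 838 = 62854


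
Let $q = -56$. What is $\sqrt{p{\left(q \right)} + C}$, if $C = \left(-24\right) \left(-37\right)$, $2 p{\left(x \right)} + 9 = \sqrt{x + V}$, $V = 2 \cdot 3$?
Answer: $\frac{\sqrt{3534 + 10 i \sqrt{2}}}{2} \approx 29.724 + 0.059473 i$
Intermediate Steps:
$V = 6$
$p{\left(x \right)} = - \frac{9}{2} + \frac{\sqrt{6 + x}}{2}$ ($p{\left(x \right)} = - \frac{9}{2} + \frac{\sqrt{x + 6}}{2} = - \frac{9}{2} + \frac{\sqrt{6 + x}}{2}$)
$C = 888$
$\sqrt{p{\left(q \right)} + C} = \sqrt{\left(- \frac{9}{2} + \frac{\sqrt{6 - 56}}{2}\right) + 888} = \sqrt{\left(- \frac{9}{2} + \frac{\sqrt{-50}}{2}\right) + 888} = \sqrt{\left(- \frac{9}{2} + \frac{5 i \sqrt{2}}{2}\right) + 888} = \sqrt{\frac{1767}{2} + \frac{5 i \sqrt{2}}{2}}$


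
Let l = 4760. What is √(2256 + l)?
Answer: 2*√1754 ≈ 83.762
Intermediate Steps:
√(2256 + l) = √(2256 + 4760) = √7016 = 2*√1754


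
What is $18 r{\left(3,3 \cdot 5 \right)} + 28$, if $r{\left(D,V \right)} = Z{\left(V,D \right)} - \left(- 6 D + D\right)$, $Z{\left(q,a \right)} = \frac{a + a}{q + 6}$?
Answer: $\frac{2122}{7} \approx 303.14$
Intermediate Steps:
$Z{\left(q,a \right)} = \frac{2 a}{6 + q}$
$r{\left(D,V \right)} = 5 D + \frac{2 D}{6 + V}$ ($r{\left(D,V \right)} = \frac{2 D}{6 + V} - \left(- 6 D + D\right) = \frac{2 D}{6 + V} - - 5 D = \frac{2 D}{6 + V} + 5 D = 5 D + \frac{2 D}{6 + V}$)
$18 r{\left(3,3 \cdot 5 \right)} + 28 = 18 \frac{3 \left(32 + 5 \cdot 3 \cdot 5\right)}{6 + 3 \cdot 5} + 28 = 18 \frac{3 \left(32 + 5 \cdot 15\right)}{6 + 15} + 28 = 18 \frac{3 \left(32 + 75\right)}{21} + 28 = 18 \cdot 3 \cdot \frac{1}{21} \cdot 107 + 28 = 18 \cdot \frac{107}{7} + 28 = \frac{1926}{7} + 28 = \frac{2122}{7}$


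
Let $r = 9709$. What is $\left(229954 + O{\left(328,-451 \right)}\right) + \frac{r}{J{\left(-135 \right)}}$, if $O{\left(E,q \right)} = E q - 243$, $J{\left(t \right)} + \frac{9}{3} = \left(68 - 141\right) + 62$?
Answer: $\frac{162179}{2} \approx 81090.0$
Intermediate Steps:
$J{\left(t \right)} = -14$ ($J{\left(t \right)} = -3 + \left(\left(68 - 141\right) + 62\right) = -3 + \left(-73 + 62\right) = -3 - 11 = -14$)
$O{\left(E,q \right)} = -243 + E q$
$\left(229954 + O{\left(328,-451 \right)}\right) + \frac{r}{J{\left(-135 \right)}} = \left(229954 + \left(-243 + 328 \left(-451\right)\right)\right) + \frac{9709}{-14} = \left(229954 - 148171\right) + 9709 \left(- \frac{1}{14}\right) = \left(229954 - 148171\right) - \frac{1387}{2} = 81783 - \frac{1387}{2} = \frac{162179}{2}$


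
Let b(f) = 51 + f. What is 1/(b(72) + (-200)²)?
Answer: 1/40123 ≈ 2.4923e-5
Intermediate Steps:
1/(b(72) + (-200)²) = 1/((51 + 72) + (-200)²) = 1/(123 + 40000) = 1/40123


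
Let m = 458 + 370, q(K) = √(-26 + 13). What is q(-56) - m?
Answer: -828 + I*√13 ≈ -828.0 + 3.6056*I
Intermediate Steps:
q(K) = I*√13 (q(K) = √(-13) = I*√13)
m = 828
q(-56) - m = I*√13 - 1*828 = I*√13 - 828 = -828 + I*√13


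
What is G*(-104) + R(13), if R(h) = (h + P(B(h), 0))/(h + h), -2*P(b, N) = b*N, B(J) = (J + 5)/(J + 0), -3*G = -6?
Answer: -415/2 ≈ -207.50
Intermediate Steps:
G = 2 (G = -⅓*(-6) = 2)
B(J) = (5 + J)/J
P(b, N) = -N*b/2 (P(b, N) = -b*N/2 = -N*b/2)
R(h) = ½ (R(h) = (h - ½*0*(5 + h)/h)/(h + h) = (h + 0)/((2*h)) = h*(1/(2*h)) = ½)
G*(-104) + R(13) = 2*(-104) + ½ = -208 + ½ = -415/2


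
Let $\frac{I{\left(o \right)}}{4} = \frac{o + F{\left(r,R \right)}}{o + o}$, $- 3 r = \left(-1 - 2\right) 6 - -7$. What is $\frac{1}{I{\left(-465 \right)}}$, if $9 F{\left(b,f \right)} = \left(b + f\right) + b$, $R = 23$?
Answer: $\frac{12555}{24928} \approx 0.50365$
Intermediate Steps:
$r = \frac{11}{3}$ ($r = - \frac{\left(-1 - 2\right) 6 - -7}{3} = - \frac{\left(-3\right) 6 + 7}{3} = - \frac{-18 + 7}{3} = \left(- \frac{1}{3}\right) \left(-11\right) = \frac{11}{3} \approx 3.6667$)
$F{\left(b,f \right)} = \frac{f}{9} + \frac{2 b}{9}$ ($F{\left(b,f \right)} = \frac{\left(b + f\right) + b}{9} = \frac{f + 2 b}{9} = \frac{f}{9} + \frac{2 b}{9}$)
$I{\left(o \right)} = \frac{2 \left(\frac{91}{27} + o\right)}{o}$ ($I{\left(o \right)} = 4 \frac{o + \left(\frac{1}{9} \cdot 23 + \frac{2}{9} \cdot \frac{11}{3}\right)}{o + o} = 4 \frac{o + \left(\frac{23}{9} + \frac{22}{27}\right)}{2 o} = 4 \left(o + \frac{91}{27}\right) \frac{1}{2 o} = 4 \left(\frac{91}{27} + o\right) \frac{1}{2 o} = 4 \frac{\frac{91}{27} + o}{2 o} = \frac{2 \left(\frac{91}{27} + o\right)}{o}$)
$\frac{1}{I{\left(-465 \right)}} = \frac{1}{2 + \frac{182}{27 \left(-465\right)}} = \frac{1}{2 + \frac{182}{27} \left(- \frac{1}{465}\right)} = \frac{1}{2 - \frac{182}{12555}} = \frac{1}{\frac{24928}{12555}} = \frac{12555}{24928}$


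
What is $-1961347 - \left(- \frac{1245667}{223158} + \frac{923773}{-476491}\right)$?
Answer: $- \frac{208554676569174935}{106332778578} \approx -1.9613 \cdot 10^{6}$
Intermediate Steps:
$-1961347 - \left(- \frac{1245667}{223158} + \frac{923773}{-476491}\right) = -1961347 - \left(\left(-1245667\right) \frac{1}{223158} + 923773 \left(- \frac{1}{476491}\right)\right) = -1961347 - \left(- \frac{1245667}{223158} - \frac{923773}{476491}\right) = -1961347 - - \frac{799696449631}{106332778578} = -1961347 + \frac{799696449631}{106332778578} = - \frac{208554676569174935}{106332778578}$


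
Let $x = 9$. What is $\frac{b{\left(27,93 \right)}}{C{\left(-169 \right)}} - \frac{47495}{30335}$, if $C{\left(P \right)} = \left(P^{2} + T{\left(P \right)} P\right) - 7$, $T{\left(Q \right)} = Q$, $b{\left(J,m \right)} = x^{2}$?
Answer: $- \frac{542043958}{346516705} \approx -1.5643$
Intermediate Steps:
$b{\left(J,m \right)} = 81$ ($b{\left(J,m \right)} = 9^{2} = 81$)
$C{\left(P \right)} = -7 + 2 P^{2}$ ($C{\left(P \right)} = \left(P^{2} + P P\right) - 7 = \left(P^{2} + P^{2}\right) - 7 = 2 P^{2} - 7 = -7 + 2 P^{2}$)
$\frac{b{\left(27,93 \right)}}{C{\left(-169 \right)}} - \frac{47495}{30335} = \frac{81}{-7 + 2 \left(-169\right)^{2}} - \frac{47495}{30335} = \frac{81}{-7 + 2 \cdot 28561} - \frac{9499}{6067} = \frac{81}{-7 + 57122} - \frac{9499}{6067} = \frac{81}{57115} - \frac{9499}{6067} = - \frac{542043958}{346516705}$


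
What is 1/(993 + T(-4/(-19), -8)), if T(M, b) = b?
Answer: 1/985 ≈ 0.0010152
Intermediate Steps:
1/(993 + T(-4/(-19), -8)) = 1/(993 - 8) = 1/985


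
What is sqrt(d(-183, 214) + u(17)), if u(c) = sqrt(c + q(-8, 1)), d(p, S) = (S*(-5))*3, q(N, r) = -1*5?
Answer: sqrt(-3210 + 2*sqrt(3)) ≈ 56.626*I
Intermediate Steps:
q(N, r) = -5
d(p, S) = -15*S (d(p, S) = -5*S*3 = -15*S)
u(c) = sqrt(-5 + c) (u(c) = sqrt(c - 5) = sqrt(-5 + c))
sqrt(d(-183, 214) + u(17)) = sqrt(-15*214 + sqrt(-5 + 17)) = sqrt(-3210 + sqrt(12)) = sqrt(-3210 + 2*sqrt(3))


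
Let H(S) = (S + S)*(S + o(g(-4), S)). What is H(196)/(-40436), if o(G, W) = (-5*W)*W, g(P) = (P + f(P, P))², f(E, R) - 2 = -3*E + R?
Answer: 1709512/919 ≈ 1860.2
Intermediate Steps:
f(E, R) = 2 + R - 3*E (f(E, R) = 2 + (-3*E + R) = 2 + (R - 3*E) = 2 + R - 3*E)
g(P) = (2 - P)² (g(P) = (P + (2 + P - 3*P))² = (P + (2 - 2*P))² = (2 - P)²)
o(G, W) = -5*W²
H(S) = 2*S*(S - 5*S²) (H(S) = (S + S)*(S - 5*S²) = (2*S)*(S - 5*S²) = 2*S*(S - 5*S²))
H(196)/(-40436) = (196²*(2 - 10*196))/(-40436) = (38416*(2 - 1960))*(-1/40436) = (38416*(-1958))*(-1/40436) = -75218528*(-1/40436) = 1709512/919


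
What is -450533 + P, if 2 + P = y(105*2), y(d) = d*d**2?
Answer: 8810465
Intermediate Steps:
y(d) = d**3
P = 9260998 (P = -2 + (105*2)**3 = -2 + 210**3 = -2 + 9261000 = 9260998)
-450533 + P = -450533 + 9260998 = 8810465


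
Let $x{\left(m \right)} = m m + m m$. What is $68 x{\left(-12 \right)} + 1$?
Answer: $19585$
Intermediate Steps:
$x{\left(m \right)} = 2 m^{2}$ ($x{\left(m \right)} = m^{2} + m^{2} = 2 m^{2}$)
$68 x{\left(-12 \right)} + 1 = 68 \cdot 2 \left(-12\right)^{2} + 1 = 68 \cdot 2 \cdot 144 + 1 = 68 \cdot 288 + 1 = 19584 + 1 = 19585$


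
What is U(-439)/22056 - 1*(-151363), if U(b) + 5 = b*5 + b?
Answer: 3338459689/22056 ≈ 1.5136e+5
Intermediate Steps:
U(b) = -5 + 6*b (U(b) = -5 + (b*5 + b) = -5 + (5*b + b) = -5 + 6*b)
U(-439)/22056 - 1*(-151363) = (-5 + 6*(-439))/22056 - 1*(-151363) = (-5 - 2634)*(1/22056) + 151363 = -2639*1/22056 + 151363 = -2639/22056 + 151363 = 3338459689/22056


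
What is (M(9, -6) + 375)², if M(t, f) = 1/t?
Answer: 11397376/81 ≈ 1.4071e+5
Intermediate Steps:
(M(9, -6) + 375)² = (1/9 + 375)² = (⅑ + 375)² = (3376/9)² = 11397376/81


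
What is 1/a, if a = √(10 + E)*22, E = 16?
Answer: √26/572 ≈ 0.0089144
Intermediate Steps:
a = 22*√26 (a = √(10 + 16)*22 = √26*22 = 22*√26 ≈ 112.18)
1/a = 1/(22*√26) = √26/572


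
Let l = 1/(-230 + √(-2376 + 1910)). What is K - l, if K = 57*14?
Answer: 21293149/26683 + I*√466/53366 ≈ 798.0 + 0.00040451*I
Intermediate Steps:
K = 798
l = 1/(-230 + I*√466) (l = 1/(-230 + √(-466)) = 1/(-230 + I*√466) ≈ -0.0043099 - 0.00040451*I)
K - l = 798 - (-115/26683 - I*√466/53366) = 798 + (115/26683 + I*√466/53366) = 21293149/26683 + I*√466/53366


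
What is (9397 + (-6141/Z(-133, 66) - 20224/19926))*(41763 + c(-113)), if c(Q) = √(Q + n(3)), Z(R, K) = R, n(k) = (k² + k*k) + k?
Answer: 174174056685250/441693 + 25023210500*I*√23/1325079 ≈ 3.9433e+8 + 90566.0*I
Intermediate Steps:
n(k) = k + 2*k² (n(k) = (k² + k²) + k = 2*k² + k = k + 2*k²)
c(Q) = √(21 + Q) (c(Q) = √(Q + 3*(1 + 2*3)) = √(Q + 3*(1 + 6)) = √(Q + 3*7) = √(Q + 21) = √(21 + Q))
(9397 + (-6141/Z(-133, 66) - 20224/19926))*(41763 + c(-113)) = (9397 + (-6141/(-133) - 20224/19926))*(41763 + √(21 - 113)) = (9397 + (-6141*(-1/133) - 20224*1/19926))*(41763 + √(-92)) = (9397 + (6141/133 - 10112/9963))*(41763 + 2*I*√23) = (9397 + 59837887/1325079)*(41763 + 2*I*√23) = 12511605250*(41763 + 2*I*√23)/1325079 = 174174056685250/441693 + 25023210500*I*√23/1325079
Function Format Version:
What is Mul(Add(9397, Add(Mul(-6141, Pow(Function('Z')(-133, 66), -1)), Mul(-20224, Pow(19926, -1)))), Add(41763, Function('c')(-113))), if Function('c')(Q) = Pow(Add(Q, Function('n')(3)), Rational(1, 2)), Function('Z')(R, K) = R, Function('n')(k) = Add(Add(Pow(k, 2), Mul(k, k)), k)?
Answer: Add(Rational(174174056685250, 441693), Mul(Rational(25023210500, 1325079), I, Pow(23, Rational(1, 2)))) ≈ Add(3.9433e+8, Mul(90566., I))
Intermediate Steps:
Function('n')(k) = Add(k, Mul(2, Pow(k, 2))) (Function('n')(k) = Add(Add(Pow(k, 2), Pow(k, 2)), k) = Add(Mul(2, Pow(k, 2)), k) = Add(k, Mul(2, Pow(k, 2))))
Function('c')(Q) = Pow(Add(21, Q), Rational(1, 2)) (Function('c')(Q) = Pow(Add(Q, Mul(3, Add(1, Mul(2, 3)))), Rational(1, 2)) = Pow(Add(Q, Mul(3, Add(1, 6))), Rational(1, 2)) = Pow(Add(Q, Mul(3, 7)), Rational(1, 2)) = Pow(Add(Q, 21), Rational(1, 2)) = Pow(Add(21, Q), Rational(1, 2)))
Mul(Add(9397, Add(Mul(-6141, Pow(Function('Z')(-133, 66), -1)), Mul(-20224, Pow(19926, -1)))), Add(41763, Function('c')(-113))) = Mul(Add(9397, Add(Mul(-6141, Pow(-133, -1)), Mul(-20224, Pow(19926, -1)))), Add(41763, Pow(Add(21, -113), Rational(1, 2)))) = Mul(Add(9397, Add(Mul(-6141, Rational(-1, 133)), Mul(-20224, Rational(1, 19926)))), Add(41763, Pow(-92, Rational(1, 2)))) = Mul(Add(9397, Add(Rational(6141, 133), Rational(-10112, 9963))), Add(41763, Mul(2, I, Pow(23, Rational(1, 2))))) = Mul(Add(9397, Rational(59837887, 1325079)), Add(41763, Mul(2, I, Pow(23, Rational(1, 2))))) = Mul(Rational(12511605250, 1325079), Add(41763, Mul(2, I, Pow(23, Rational(1, 2))))) = Add(Rational(174174056685250, 441693), Mul(Rational(25023210500, 1325079), I, Pow(23, Rational(1, 2))))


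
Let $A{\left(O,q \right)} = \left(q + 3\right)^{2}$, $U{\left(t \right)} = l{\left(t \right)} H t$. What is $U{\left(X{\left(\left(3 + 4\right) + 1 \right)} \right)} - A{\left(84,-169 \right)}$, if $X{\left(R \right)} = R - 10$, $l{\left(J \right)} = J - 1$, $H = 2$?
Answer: $-27544$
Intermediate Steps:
$l{\left(J \right)} = -1 + J$
$X{\left(R \right)} = -10 + R$
$U{\left(t \right)} = t \left(-2 + 2 t\right)$ ($U{\left(t \right)} = \left(-1 + t\right) 2 t = \left(-2 + 2 t\right) t = t \left(-2 + 2 t\right)$)
$A{\left(O,q \right)} = \left(3 + q\right)^{2}$
$U{\left(X{\left(\left(3 + 4\right) + 1 \right)} \right)} - A{\left(84,-169 \right)} = 2 \left(-10 + \left(\left(3 + 4\right) + 1\right)\right) \left(-1 + \left(-10 + \left(\left(3 + 4\right) + 1\right)\right)\right) - \left(3 - 169\right)^{2} = 2 \left(-10 + \left(7 + 1\right)\right) \left(-1 + \left(-10 + \left(7 + 1\right)\right)\right) - \left(-166\right)^{2} = 2 \left(-10 + 8\right) \left(-1 + \left(-10 + 8\right)\right) - 27556 = 2 \left(-2\right) \left(-1 - 2\right) - 27556 = 2 \left(-2\right) \left(-3\right) - 27556 = 12 - 27556 = -27544$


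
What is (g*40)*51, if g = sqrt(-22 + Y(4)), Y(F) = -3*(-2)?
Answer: 8160*I ≈ 8160.0*I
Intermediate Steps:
Y(F) = 6
g = 4*I (g = sqrt(-22 + 6) = sqrt(-16) = 4*I ≈ 4.0*I)
(g*40)*51 = ((4*I)*40)*51 = (160*I)*51 = 8160*I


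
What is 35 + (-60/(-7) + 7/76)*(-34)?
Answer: -69043/266 ≈ -259.56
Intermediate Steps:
35 + (-60/(-7) + 7/76)*(-34) = 35 + (-60*(-⅐) + 7*(1/76))*(-34) = 35 + (60/7 + 7/76)*(-34) = 35 + (4609/532)*(-34) = 35 - 78353/266 = -69043/266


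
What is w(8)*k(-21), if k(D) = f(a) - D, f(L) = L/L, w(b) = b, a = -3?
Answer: 176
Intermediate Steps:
f(L) = 1
k(D) = 1 - D
w(8)*k(-21) = 8*(1 - 1*(-21)) = 8*(1 + 21) = 8*22 = 176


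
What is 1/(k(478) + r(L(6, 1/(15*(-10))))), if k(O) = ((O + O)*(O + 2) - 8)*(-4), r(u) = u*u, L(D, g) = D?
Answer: -1/1835452 ≈ -5.4482e-7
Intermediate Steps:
r(u) = u²
k(O) = 32 - 8*O*(2 + O) (k(O) = ((2*O)*(2 + O) - 8)*(-4) = (2*O*(2 + O) - 8)*(-4) = (-8 + 2*O*(2 + O))*(-4) = 32 - 8*O*(2 + O))
1/(k(478) + r(L(6, 1/(15*(-10))))) = 1/((32 - 16*478 - 8*478²) + 6²) = 1/((32 - 7648 - 8*228484) + 36) = 1/((32 - 7648 - 1827872) + 36) = 1/(-1835488 + 36) = 1/(-1835452) = -1/1835452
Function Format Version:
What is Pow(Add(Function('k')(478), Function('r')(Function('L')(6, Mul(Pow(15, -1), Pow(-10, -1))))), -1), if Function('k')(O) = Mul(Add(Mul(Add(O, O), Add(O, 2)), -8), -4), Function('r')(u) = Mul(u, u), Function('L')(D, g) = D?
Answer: Rational(-1, 1835452) ≈ -5.4482e-7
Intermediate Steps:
Function('r')(u) = Pow(u, 2)
Function('k')(O) = Add(32, Mul(-8, O, Add(2, O))) (Function('k')(O) = Mul(Add(Mul(Mul(2, O), Add(2, O)), -8), -4) = Mul(Add(Mul(2, O, Add(2, O)), -8), -4) = Mul(Add(-8, Mul(2, O, Add(2, O))), -4) = Add(32, Mul(-8, O, Add(2, O))))
Pow(Add(Function('k')(478), Function('r')(Function('L')(6, Mul(Pow(15, -1), Pow(-10, -1))))), -1) = Pow(Add(Add(32, Mul(-16, 478), Mul(-8, Pow(478, 2))), Pow(6, 2)), -1) = Pow(Add(Add(32, -7648, Mul(-8, 228484)), 36), -1) = Pow(Add(Add(32, -7648, -1827872), 36), -1) = Pow(Add(-1835488, 36), -1) = Pow(-1835452, -1) = Rational(-1, 1835452)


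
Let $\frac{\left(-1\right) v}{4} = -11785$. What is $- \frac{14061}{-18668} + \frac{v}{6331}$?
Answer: $\frac{74540747}{9091316} \approx 8.1991$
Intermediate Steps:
$v = 47140$ ($v = \left(-4\right) \left(-11785\right) = 47140$)
$- \frac{14061}{-18668} + \frac{v}{6331} = - \frac{14061}{-18668} + \frac{47140}{6331} = \left(-14061\right) \left(- \frac{1}{18668}\right) + 47140 \cdot \frac{1}{6331} = \frac{14061}{18668} + \frac{47140}{6331} = \frac{74540747}{9091316}$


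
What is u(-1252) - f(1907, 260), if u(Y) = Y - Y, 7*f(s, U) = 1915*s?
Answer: -3651905/7 ≈ -5.2170e+5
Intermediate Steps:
f(s, U) = 1915*s/7 (f(s, U) = (1915*s)/7 = 1915*s/7)
u(Y) = 0
u(-1252) - f(1907, 260) = 0 - 1915*1907/7 = 0 - 1*3651905/7 = 0 - 3651905/7 = -3651905/7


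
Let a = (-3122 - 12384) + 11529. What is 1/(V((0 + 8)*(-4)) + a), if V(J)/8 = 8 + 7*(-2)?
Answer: -1/4025 ≈ -0.00024845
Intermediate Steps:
V(J) = -48 (V(J) = 8*(8 + 7*(-2)) = 8*(8 - 14) = 8*(-6) = -48)
a = -3977 (a = -15506 + 11529 = -3977)
1/(V((0 + 8)*(-4)) + a) = 1/(-48 - 3977) = 1/(-4025) = -1/4025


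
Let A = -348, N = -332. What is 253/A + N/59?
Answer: -130463/20532 ≈ -6.3541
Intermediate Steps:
253/A + N/59 = 253/(-348) - 332/59 = 253*(-1/348) - 332*1/59 = -253/348 - 332/59 = -130463/20532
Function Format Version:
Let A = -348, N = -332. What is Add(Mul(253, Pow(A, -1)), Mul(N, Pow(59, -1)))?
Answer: Rational(-130463, 20532) ≈ -6.3541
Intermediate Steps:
Add(Mul(253, Pow(A, -1)), Mul(N, Pow(59, -1))) = Add(Mul(253, Pow(-348, -1)), Mul(-332, Pow(59, -1))) = Add(Mul(253, Rational(-1, 348)), Mul(-332, Rational(1, 59))) = Add(Rational(-253, 348), Rational(-332, 59)) = Rational(-130463, 20532)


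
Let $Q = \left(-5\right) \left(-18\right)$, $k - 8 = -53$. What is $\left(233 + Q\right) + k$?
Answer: $278$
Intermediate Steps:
$k = -45$ ($k = 8 - 53 = -45$)
$Q = 90$
$\left(233 + Q\right) + k = \left(233 + 90\right) - 45 = 323 - 45 = 278$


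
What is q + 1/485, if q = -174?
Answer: -84389/485 ≈ -174.00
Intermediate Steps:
q + 1/485 = -174 + 1/485 = -84389/485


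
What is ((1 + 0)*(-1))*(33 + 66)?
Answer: -99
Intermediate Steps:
((1 + 0)*(-1))*(33 + 66) = (1*(-1))*99 = -1*99 = -99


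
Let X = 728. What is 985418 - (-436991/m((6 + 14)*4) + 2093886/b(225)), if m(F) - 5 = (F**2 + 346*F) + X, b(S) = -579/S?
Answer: 12088102207075/6718909 ≈ 1.7991e+6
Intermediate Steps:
m(F) = 733 + F**2 + 346*F (m(F) = 5 + ((F**2 + 346*F) + 728) = 5 + (728 + F**2 + 346*F) = 733 + F**2 + 346*F)
985418 - (-436991/m((6 + 14)*4) + 2093886/b(225)) = 985418 - (-436991/(733 + ((6 + 14)*4)**2 + 346*((6 + 14)*4)) + 2093886/((-579/225))) = 985418 - (-436991/(733 + (20*4)**2 + 346*(20*4)) + 2093886/((-579*1/225))) = 985418 - (-436991/(733 + 80**2 + 346*80) + 2093886/(-193/75)) = 985418 - (-436991/(733 + 6400 + 27680) + 2093886*(-75/193)) = 985418 - (-436991/34813 - 157041450/193) = 985418 - 1*(-5467168338113/6718909) = 985418 + 5467168338113/6718909 = 12088102207075/6718909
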